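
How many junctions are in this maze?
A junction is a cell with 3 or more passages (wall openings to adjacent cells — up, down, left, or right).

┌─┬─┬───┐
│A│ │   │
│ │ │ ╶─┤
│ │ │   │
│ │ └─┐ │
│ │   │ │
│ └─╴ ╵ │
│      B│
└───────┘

Checking each cell for number of passages:

Junctions found (3+ passages):
  (3, 2): 3 passages
Total junctions: 1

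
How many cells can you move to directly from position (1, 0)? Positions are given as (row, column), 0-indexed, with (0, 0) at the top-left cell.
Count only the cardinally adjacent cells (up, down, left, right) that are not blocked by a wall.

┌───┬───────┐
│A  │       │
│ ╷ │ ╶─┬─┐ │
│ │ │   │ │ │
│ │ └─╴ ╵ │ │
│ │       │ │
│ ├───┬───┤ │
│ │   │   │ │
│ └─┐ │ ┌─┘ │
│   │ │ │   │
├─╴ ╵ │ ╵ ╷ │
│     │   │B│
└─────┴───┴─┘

Checking passable neighbors of (1, 0):
Neighbors: (0, 0), (2, 0)
Count: 2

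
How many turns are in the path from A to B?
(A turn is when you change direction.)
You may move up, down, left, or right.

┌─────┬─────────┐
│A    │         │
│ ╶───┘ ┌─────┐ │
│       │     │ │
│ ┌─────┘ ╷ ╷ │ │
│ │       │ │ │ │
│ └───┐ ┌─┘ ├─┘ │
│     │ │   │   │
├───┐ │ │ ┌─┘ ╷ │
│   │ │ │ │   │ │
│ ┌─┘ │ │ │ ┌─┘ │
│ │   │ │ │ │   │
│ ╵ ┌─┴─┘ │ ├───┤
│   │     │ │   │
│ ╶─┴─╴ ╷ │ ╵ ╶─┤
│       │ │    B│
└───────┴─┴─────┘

Directions: down, right, right, right, up, right, right, right, right, down, down, down, left, down, left, down, down, down, right, right
Number of turns: 9

Solution:

┌─────┬─────────┐
│A    │↱ → → → ↓│
│ ╶───┘ ┌─────┐ │
│↳ → → ↑│     │↓│
│ ┌─────┘ ╷ ╷ │ │
│ │       │ │ │↓│
│ └───┐ ┌─┘ ├─┘ │
│     │ │   │↓ ↲│
├───┐ │ │ ┌─┘ ╷ │
│   │ │ │ │↓ ↲│ │
│ ┌─┘ │ │ │ ┌─┘ │
│ │   │ │ │↓│   │
│ ╵ ┌─┴─┘ │ ├───┤
│   │     │↓│   │
│ ╶─┴─╴ ╷ │ ╵ ╶─┤
│       │ │↳ → B│
└───────┴─┴─────┘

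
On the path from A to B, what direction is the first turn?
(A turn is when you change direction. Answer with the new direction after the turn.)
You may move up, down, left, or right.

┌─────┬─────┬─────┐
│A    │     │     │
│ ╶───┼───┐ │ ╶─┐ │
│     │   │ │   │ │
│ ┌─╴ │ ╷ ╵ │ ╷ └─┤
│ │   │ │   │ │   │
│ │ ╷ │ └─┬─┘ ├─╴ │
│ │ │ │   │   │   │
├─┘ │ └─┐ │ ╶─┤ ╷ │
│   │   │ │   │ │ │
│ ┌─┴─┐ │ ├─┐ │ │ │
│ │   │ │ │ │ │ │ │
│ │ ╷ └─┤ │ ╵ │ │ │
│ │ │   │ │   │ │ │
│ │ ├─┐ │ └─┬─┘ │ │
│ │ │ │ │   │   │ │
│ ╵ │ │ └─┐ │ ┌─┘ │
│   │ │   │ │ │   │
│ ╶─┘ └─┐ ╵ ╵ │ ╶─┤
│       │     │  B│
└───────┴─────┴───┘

Directions: down, right, right, down, left, down, down, left, down, down, down, down, right, up, up, up, right, down, right, down, down, right, down, right, right, up, up, right, up, up, up, up, right, down, down, down, down, down, left, down, right
First turn direction: right

Solution:

┌─────┬─────┬─────┐
│A    │     │     │
│ ╶───┼───┐ │ ╶─┐ │
│↳ → ↓│   │ │   │ │
│ ┌─╴ │ ╷ ╵ │ ╷ └─┤
│ │↓ ↲│ │   │ │   │
│ │ ╷ │ └─┬─┘ ├─╴ │
│ │↓│ │   │   │↱ ↓│
├─┘ │ └─┐ │ ╶─┤ ╷ │
│↓ ↲│   │ │   │↑│↓│
│ ┌─┴─┐ │ ├─┐ │ │ │
│↓│↱ ↓│ │ │ │ │↑│↓│
│ │ ╷ └─┤ │ ╵ │ │ │
│↓│↑│↳ ↓│ │   │↑│↓│
│ │ ├─┐ │ └─┬─┘ │ │
│↓│↑│ │↓│   │↱ ↑│↓│
│ ╵ │ │ └─┐ │ ┌─┘ │
│↳ ↑│ │↳ ↓│ │↑│↓ ↲│
│ ╶─┘ └─┐ ╵ ╵ │ ╶─┤
│       │↳ → ↑│↳ B│
└───────┴─────┴───┘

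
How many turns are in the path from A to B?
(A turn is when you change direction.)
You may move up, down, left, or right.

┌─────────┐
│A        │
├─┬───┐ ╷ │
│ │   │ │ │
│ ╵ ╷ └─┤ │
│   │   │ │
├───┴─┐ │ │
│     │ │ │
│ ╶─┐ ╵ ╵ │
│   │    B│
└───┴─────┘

Directions: right, right, right, right, down, down, down, down
Number of turns: 1

Solution:

┌─────────┐
│A → → → ↓│
├─┬───┐ ╷ │
│ │   │ │↓│
│ ╵ ╷ └─┤ │
│   │   │↓│
├───┴─┐ │ │
│     │ │↓│
│ ╶─┐ ╵ ╵ │
│   │    B│
└───┴─────┘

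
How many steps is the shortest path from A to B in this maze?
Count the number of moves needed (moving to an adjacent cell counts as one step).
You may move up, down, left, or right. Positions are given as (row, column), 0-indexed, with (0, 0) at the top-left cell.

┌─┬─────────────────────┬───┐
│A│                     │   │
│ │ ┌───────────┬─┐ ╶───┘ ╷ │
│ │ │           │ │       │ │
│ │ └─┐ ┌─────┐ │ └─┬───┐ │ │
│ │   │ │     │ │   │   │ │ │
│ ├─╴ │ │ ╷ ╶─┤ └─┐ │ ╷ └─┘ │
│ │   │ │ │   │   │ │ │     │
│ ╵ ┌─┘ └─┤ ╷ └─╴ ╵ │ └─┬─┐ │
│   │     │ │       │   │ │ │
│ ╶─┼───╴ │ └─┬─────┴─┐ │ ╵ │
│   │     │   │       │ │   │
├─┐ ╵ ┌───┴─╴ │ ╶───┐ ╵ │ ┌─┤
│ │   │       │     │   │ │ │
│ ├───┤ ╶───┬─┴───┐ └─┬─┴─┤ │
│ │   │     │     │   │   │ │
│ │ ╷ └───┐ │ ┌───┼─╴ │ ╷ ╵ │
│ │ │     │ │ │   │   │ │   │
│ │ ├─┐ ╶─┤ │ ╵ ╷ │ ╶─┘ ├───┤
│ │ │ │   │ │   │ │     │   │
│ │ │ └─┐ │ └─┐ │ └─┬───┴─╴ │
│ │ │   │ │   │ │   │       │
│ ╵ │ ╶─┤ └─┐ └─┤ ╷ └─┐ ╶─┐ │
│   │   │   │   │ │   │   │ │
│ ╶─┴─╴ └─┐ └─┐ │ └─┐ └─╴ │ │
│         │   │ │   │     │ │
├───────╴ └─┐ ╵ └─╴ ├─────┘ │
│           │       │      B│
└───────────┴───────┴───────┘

Using BFS to find shortest path:
Start: (0, 0), End: (13, 13)
Path found:
(0,0) → (1,0) → (2,0) → (3,0) → (4,0) → (5,0) → (5,1) → (6,1) → (6,2) → (5,2) → (5,3) → (5,4) → (4,4) → (4,3) → (3,3) → (2,3) → (1,3) → (1,4) → (1,5) → (1,6) → (1,7) → (2,7) → (3,7) → (3,8) → (4,8) → (4,7) → (4,6) → (3,6) → (3,5) → (4,5) → (5,5) → (5,6) → (6,6) → (6,5) → (6,4) → (6,3) → (7,3) → (7,4) → (7,5) → (8,5) → (9,5) → (10,5) → (10,6) → (11,6) → (11,7) → (12,7) → (13,7) → (13,8) → (13,9) → (12,9) → (12,8) → (11,8) → (10,8) → (10,9) → (11,9) → (11,10) → (12,10) → (12,11) → (12,12) → (11,12) → (11,11) → (10,11) → (10,12) → (10,13) → (11,13) → (12,13) → (13,13)
Number of steps: 66

Solution:

┌─┬─────────────────────┬───┐
│A│                     │   │
│ │ ┌───────────┬─┐ ╶───┘ ╷ │
│↓│ │  ↱ → → → ↓│ │       │ │
│ │ └─┐ ┌─────┐ │ └─┬───┐ │ │
│↓│   │↑│     │↓│   │   │ │ │
│ ├─╴ │ │ ╷ ╶─┤ └─┐ │ ╷ └─┘ │
│↓│   │↑│ │↓ ↰│↳ ↓│ │ │     │
│ ╵ ┌─┘ └─┤ ╷ └─╴ ╵ │ └─┬─┐ │
│↓  │  ↑ ↰│↓│↑ ← ↲  │   │ │ │
│ ╶─┼───╴ │ └─┬─────┴─┐ │ ╵ │
│↳ ↓│↱ → ↑│↳ ↓│       │ │   │
├─┐ ╵ ┌───┴─╴ │ ╶───┐ ╵ │ ┌─┤
│ │↳ ↑│↓ ← ← ↲│     │   │ │ │
│ ├───┤ ╶───┬─┴───┐ └─┬─┴─┤ │
│ │   │↳ → ↓│     │   │   │ │
│ │ ╷ └───┐ │ ┌───┼─╴ │ ╷ ╵ │
│ │ │     │↓│ │   │   │ │   │
│ │ ├─┐ ╶─┤ │ ╵ ╷ │ ╶─┘ ├───┤
│ │ │ │   │↓│   │ │     │   │
│ │ │ └─┐ │ └─┐ │ └─┬───┴─╴ │
│ │ │   │ │↳ ↓│ │↱ ↓│  ↱ → ↓│
│ ╵ │ ╶─┤ └─┐ └─┤ ╷ └─┐ ╶─┐ │
│   │   │   │↳ ↓│↑│↳ ↓│↑ ↰│↓│
│ ╶─┴─╴ └─┐ └─┐ │ └─┐ └─╴ │ │
│         │   │↓│↑ ↰│↳ → ↑│↓│
├───────╴ └─┐ ╵ └─╴ ├─────┘ │
│           │  ↳ → ↑│      B│
└───────────┴───────┴───────┘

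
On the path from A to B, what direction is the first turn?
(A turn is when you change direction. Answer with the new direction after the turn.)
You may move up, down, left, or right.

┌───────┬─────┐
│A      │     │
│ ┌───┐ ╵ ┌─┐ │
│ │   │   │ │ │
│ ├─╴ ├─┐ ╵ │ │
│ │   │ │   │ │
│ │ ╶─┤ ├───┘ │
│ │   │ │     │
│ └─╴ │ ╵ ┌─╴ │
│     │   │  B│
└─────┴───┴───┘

Directions: right, right, right, down, right, up, right, right, down, down, down, down
First turn direction: down

Solution:

┌───────┬─────┐
│A → → ↓│↱ → ↓│
│ ┌───┐ ╵ ┌─┐ │
│ │   │↳ ↑│ │↓│
│ ├─╴ ├─┐ ╵ │ │
│ │   │ │   │↓│
│ │ ╶─┤ ├───┘ │
│ │   │ │    ↓│
│ └─╴ │ ╵ ┌─╴ │
│     │   │  B│
└─────┴───┴───┘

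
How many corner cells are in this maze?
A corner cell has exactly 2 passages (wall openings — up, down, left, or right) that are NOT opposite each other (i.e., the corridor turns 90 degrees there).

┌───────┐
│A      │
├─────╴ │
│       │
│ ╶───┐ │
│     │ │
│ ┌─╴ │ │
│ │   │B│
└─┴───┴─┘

Counting corner cells (2 non-opposite passages):
Total corners: 4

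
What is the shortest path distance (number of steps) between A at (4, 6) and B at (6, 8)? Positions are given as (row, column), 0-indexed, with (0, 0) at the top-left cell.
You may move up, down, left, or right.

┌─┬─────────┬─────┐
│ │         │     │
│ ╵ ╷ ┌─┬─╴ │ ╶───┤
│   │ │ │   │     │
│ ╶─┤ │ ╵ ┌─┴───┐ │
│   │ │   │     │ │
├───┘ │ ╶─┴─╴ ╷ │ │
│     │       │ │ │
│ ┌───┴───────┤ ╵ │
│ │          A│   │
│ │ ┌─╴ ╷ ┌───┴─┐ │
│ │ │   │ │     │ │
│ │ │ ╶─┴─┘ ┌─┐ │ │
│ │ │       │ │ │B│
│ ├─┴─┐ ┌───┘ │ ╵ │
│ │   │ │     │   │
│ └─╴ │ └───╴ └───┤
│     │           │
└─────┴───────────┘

Finding path from (4, 6) to (6, 8):
Path: (4,6) → (4,5) → (4,4) → (4,3) → (5,3) → (5,2) → (6,2) → (6,3) → (6,4) → (6,5) → (5,5) → (5,6) → (5,7) → (6,7) → (7,7) → (7,8) → (6,8)
Distance: 16 steps

Solution:

┌─┬─────────┬─────┐
│ │         │     │
│ ╵ ╷ ┌─┬─╴ │ ╶───┤
│   │ │ │   │     │
│ ╶─┤ │ ╵ ┌─┴───┐ │
│   │ │   │     │ │
├───┘ │ ╶─┴─╴ ╷ │ │
│     │       │ │ │
│ ┌───┴───────┤ ╵ │
│ │    ↓ ← ← A│   │
│ │ ┌─╴ ╷ ┌───┴─┐ │
│ │ │↓ ↲│ │↱ → ↓│ │
│ │ │ ╶─┴─┘ ┌─┐ │ │
│ │ │↳ → → ↑│ │↓│B│
│ ├─┴─┐ ┌───┘ │ ╵ │
│ │   │ │     │↳ ↑│
│ └─╴ │ └───╴ └───┤
│     │           │
└─────┴───────────┘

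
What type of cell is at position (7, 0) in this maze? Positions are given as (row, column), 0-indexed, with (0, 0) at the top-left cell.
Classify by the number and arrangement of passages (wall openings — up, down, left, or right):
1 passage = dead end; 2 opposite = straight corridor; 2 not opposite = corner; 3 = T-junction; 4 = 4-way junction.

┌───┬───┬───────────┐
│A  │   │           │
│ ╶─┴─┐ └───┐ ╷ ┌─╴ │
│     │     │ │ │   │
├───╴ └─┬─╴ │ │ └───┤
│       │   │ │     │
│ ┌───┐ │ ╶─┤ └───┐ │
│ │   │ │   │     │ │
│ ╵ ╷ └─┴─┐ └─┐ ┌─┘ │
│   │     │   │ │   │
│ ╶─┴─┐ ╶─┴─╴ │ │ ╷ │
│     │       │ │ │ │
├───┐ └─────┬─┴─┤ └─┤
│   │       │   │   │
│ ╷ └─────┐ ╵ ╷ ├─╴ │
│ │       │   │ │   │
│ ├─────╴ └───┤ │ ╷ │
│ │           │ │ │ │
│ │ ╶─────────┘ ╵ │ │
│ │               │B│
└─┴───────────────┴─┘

Checking cell at (7, 0):
Number of passages: 2
Cell type: straight corridor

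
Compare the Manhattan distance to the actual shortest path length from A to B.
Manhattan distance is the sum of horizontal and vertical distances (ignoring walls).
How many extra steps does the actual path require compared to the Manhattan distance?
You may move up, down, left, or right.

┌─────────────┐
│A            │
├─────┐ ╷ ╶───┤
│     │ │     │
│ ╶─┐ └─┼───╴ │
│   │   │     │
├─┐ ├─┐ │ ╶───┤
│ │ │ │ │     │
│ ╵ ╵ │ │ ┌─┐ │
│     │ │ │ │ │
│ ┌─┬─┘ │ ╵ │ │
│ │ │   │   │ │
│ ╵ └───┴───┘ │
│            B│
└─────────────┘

Manhattan distance: |6 - 0| + |6 - 0| = 12
Actual path length: 16
Extra steps: 16 - 12 = 4

Solution:

┌─────────────┐
│A → → → ↓    │
├─────┐ ╷ ╶───┤
│     │ │↳ → ↓│
│ ╶─┐ └─┼───╴ │
│   │   │↓ ← ↲│
├─┐ ├─┐ │ ╶───┤
│ │ │ │ │↳ → ↓│
│ ╵ ╵ │ │ ┌─┐ │
│     │ │ │ │↓│
│ ┌─┬─┘ │ ╵ │ │
│ │ │   │   │↓│
│ ╵ └───┴───┘ │
│            B│
└─────────────┘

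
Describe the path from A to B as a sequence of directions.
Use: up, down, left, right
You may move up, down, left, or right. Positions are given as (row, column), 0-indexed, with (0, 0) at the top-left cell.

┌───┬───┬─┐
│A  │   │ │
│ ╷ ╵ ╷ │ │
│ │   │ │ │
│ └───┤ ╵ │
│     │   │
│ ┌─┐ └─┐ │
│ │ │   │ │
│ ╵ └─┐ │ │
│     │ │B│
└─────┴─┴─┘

Finding the path and converting it to directions:
Path through cells: (0,0) → (0,1) → (1,1) → (1,2) → (0,2) → (0,3) → (1,3) → (2,3) → (2,4) → (3,4) → (4,4)
Directions: right, down, right, up, right, down, down, right, down, down

Solution:

┌───┬───┬─┐
│A ↓│↱ ↓│ │
│ ╷ ╵ ╷ │ │
│ │↳ ↑│↓│ │
│ └───┤ ╵ │
│     │↳ ↓│
│ ┌─┐ └─┐ │
│ │ │   │↓│
│ ╵ └─┐ │ │
│     │ │B│
└─────┴─┴─┘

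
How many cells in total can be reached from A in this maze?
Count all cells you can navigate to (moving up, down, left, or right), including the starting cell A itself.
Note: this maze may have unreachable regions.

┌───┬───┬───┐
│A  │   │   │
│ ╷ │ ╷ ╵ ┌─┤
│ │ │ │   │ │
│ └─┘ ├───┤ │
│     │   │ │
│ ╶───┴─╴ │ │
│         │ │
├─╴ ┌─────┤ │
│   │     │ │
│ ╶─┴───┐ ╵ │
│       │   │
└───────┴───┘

Using BFS/flood-fill to find all reachable cells from A:
Maze size: 6 × 6 = 36 total cells
9 cell(s) are walled off and cannot be reached from A.
Reachable cells: 27

Reachable region (· marks reachable cells):

┌───┬───┬───┐
│A ·│· ·│· ·│
│ ╷ │ ╷ ╵ ┌─┤
│·│·│·│· ·│ │
│ └─┘ ├───┤ │
│· · ·│· ·│ │
│ ╶───┴─╴ │ │
│· · · · ·│ │
├─╴ ┌─────┤ │
│· ·│     │ │
│ ╶─┴───┐ ╵ │
│· · · ·│   │
└───────┴───┘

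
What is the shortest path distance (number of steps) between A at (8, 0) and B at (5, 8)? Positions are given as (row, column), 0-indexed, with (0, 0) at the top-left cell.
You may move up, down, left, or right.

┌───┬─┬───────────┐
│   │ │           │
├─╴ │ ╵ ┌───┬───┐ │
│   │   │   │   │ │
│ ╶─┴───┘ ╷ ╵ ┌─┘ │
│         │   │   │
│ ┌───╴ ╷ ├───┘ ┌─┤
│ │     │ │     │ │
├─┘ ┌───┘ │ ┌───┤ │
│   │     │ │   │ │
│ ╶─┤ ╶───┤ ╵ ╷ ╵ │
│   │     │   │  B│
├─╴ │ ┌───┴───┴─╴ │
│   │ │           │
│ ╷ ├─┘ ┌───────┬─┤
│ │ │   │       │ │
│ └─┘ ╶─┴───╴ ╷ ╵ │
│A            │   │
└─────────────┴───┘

Finding path from (8, 0) to (5, 8):
Path: (8,0) → (8,1) → (8,2) → (7,2) → (7,3) → (6,3) → (6,4) → (6,5) → (6,6) → (6,7) → (6,8) → (5,8)
Distance: 11 steps

Solution:

┌───┬─┬───────────┐
│   │ │           │
├─╴ │ ╵ ┌───┬───┐ │
│   │   │   │   │ │
│ ╶─┴───┘ ╷ ╵ ┌─┘ │
│         │   │   │
│ ┌───╴ ╷ ├───┘ ┌─┤
│ │     │ │     │ │
├─┘ ┌───┘ │ ┌───┤ │
│   │     │ │   │ │
│ ╶─┤ ╶───┤ ╵ ╷ ╵ │
│   │     │   │  B│
├─╴ │ ┌───┴───┴─╴ │
│   │ │↱ → → → → ↑│
│ ╷ ├─┘ ┌───────┬─┤
│ │ │↱ ↑│       │ │
│ └─┘ ╶─┴───╴ ╷ ╵ │
│A → ↑        │   │
└─────────────┴───┘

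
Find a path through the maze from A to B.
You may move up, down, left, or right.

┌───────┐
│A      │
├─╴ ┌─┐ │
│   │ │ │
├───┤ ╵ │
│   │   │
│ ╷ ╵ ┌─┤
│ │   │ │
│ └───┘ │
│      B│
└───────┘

Finding the shortest path through the maze:
Path length: 15 steps
Directions: right → right → right → down → down → left → down → left → up → left → down → down → right → right → right

Solution:

┌───────┐
│A → → ↓│
├─╴ ┌─┐ │
│   │ │↓│
├───┤ ╵ │
│↓ ↰│↓ ↲│
│ ╷ ╵ ┌─┤
│↓│↑ ↲│ │
│ └───┘ │
│↳ → → B│
└───────┘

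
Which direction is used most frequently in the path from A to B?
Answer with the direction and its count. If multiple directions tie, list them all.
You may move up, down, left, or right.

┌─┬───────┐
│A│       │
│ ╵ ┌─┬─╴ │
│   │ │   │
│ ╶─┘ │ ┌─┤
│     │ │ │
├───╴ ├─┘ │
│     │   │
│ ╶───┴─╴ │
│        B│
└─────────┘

Directions: down, down, right, right, down, left, left, down, right, right, right, right
Counts: {'down': 4, 'right': 6, 'left': 2}
Most common: right (6 times)

Solution:

┌─┬───────┐
│A│       │
│ ╵ ┌─┬─╴ │
│↓  │ │   │
│ ╶─┘ │ ┌─┤
│↳ → ↓│ │ │
├───╴ ├─┘ │
│↓ ← ↲│   │
│ ╶───┴─╴ │
│↳ → → → B│
└─────────┘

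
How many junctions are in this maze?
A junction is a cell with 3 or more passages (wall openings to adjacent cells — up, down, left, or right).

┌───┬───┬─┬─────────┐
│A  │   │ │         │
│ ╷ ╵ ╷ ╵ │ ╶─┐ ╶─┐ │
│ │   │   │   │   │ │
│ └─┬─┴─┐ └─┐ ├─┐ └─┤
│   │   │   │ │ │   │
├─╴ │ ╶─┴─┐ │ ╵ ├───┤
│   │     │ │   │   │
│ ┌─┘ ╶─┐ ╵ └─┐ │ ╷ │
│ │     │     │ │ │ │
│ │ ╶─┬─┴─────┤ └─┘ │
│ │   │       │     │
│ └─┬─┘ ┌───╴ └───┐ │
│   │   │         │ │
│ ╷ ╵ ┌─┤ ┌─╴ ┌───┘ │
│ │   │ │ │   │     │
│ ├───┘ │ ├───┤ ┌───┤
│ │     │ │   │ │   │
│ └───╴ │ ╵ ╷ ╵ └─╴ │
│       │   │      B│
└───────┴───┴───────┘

Checking each cell for number of passages:

Junctions found (3+ passages):
  (0, 7): 3 passages
  (1, 4): 3 passages
  (3, 2): 3 passages
  (3, 7): 3 passages
  (4, 2): 3 passages
  (4, 5): 3 passages
  (5, 9): 3 passages
  (6, 0): 3 passages
  (6, 6): 4 passages
  (8, 3): 3 passages
  (9, 7): 3 passages
Total junctions: 11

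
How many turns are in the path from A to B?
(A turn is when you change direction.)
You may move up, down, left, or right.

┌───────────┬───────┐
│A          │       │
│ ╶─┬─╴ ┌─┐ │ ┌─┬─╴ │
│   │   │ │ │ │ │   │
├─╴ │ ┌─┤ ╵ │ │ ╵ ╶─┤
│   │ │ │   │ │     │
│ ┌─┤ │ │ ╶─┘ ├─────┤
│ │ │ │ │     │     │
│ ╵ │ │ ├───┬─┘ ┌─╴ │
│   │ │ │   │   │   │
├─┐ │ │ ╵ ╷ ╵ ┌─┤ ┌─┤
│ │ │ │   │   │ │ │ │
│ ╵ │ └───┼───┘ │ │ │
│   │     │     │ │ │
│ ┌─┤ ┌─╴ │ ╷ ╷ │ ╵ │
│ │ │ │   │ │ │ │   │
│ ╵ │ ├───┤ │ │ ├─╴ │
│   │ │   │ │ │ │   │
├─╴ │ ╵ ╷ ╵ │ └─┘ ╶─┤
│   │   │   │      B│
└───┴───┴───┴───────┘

Directions: right, right, right, down, left, down, down, down, down, down, down, down, down, right, up, right, down, right, up, up, up, right, down, down, down, right, right, right
Number of turns: 12

Solution:

┌───────────┬───────┐
│A → → ↓    │       │
│ ╶─┬─╴ ┌─┐ │ ┌─┬─╴ │
│   │↓ ↲│ │ │ │ │   │
├─╴ │ ┌─┤ ╵ │ │ ╵ ╶─┤
│   │↓│ │   │ │     │
│ ┌─┤ │ │ ╶─┘ ├─────┤
│ │ │↓│ │     │     │
│ ╵ │ │ ├───┬─┘ ┌─╴ │
│   │↓│ │   │   │   │
├─┐ │ │ ╵ ╷ ╵ ┌─┤ ┌─┤
│ │ │↓│   │   │ │ │ │
│ ╵ │ └───┼───┘ │ │ │
│   │↓    │↱ ↓  │ │ │
│ ┌─┤ ┌─╴ │ ╷ ╷ │ ╵ │
│ │ │↓│   │↑│↓│ │   │
│ ╵ │ ├───┤ │ │ ├─╴ │
│   │↓│↱ ↓│↑│↓│ │   │
├─╴ │ ╵ ╷ ╵ │ └─┘ ╶─┤
│   │↳ ↑│↳ ↑│↳ → → B│
└───┴───┴───┴───────┘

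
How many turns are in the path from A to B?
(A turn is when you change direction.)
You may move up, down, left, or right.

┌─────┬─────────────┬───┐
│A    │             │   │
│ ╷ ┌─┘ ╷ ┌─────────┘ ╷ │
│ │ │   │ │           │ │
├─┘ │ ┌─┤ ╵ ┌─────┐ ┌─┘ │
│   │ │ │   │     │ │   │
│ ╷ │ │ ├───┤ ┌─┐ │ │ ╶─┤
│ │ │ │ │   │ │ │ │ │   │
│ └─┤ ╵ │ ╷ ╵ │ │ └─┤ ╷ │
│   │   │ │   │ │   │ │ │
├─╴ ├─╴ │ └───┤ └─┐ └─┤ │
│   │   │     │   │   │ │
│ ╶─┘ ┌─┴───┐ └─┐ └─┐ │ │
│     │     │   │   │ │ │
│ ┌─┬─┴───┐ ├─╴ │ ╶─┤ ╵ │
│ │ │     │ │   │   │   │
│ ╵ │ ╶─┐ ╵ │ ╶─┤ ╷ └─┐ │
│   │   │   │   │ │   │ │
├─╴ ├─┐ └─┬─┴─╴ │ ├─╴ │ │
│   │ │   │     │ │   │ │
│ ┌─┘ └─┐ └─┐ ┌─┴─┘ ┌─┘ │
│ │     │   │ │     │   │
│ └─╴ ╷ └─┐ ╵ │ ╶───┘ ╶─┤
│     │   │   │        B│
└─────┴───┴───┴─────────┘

Directions: right, down, down, left, down, down, right, down, left, down, right, right, up, right, up, left, up, up, up, right, up, right, down, down, right, up, right, right, right, right, right, up, right, down, down, left, down, right, down, down, down, down, down, down, down, left, down, right
Number of turns: 30

Solution:

┌─────┬─────────────┬───┐
│A ↓  │↱ ↓          │↱ ↓│
│ ╷ ┌─┘ ╷ ┌─────────┘ ╷ │
│ │↓│↱ ↑│↓│↱ → → → → ↑│↓│
├─┘ │ ┌─┤ ╵ ┌─────┐ ┌─┘ │
│↓ ↲│↑│ │↳ ↑│     │ │↓ ↲│
│ ╷ │ │ ├───┤ ┌─┐ │ │ ╶─┤
│↓│ │↑│ │   │ │ │ │ │↳ ↓│
│ └─┤ ╵ │ ╷ ╵ │ │ └─┤ ╷ │
│↳ ↓│↑ ↰│ │   │ │   │ │↓│
├─╴ ├─╴ │ └───┤ └─┐ └─┤ │
│↓ ↲│↱ ↑│     │   │   │↓│
│ ╶─┘ ┌─┴───┐ └─┐ └─┐ │ │
│↳ → ↑│     │   │   │ │↓│
│ ┌─┬─┴───┐ ├─╴ │ ╶─┤ ╵ │
│ │ │     │ │   │   │  ↓│
│ ╵ │ ╶─┐ ╵ │ ╶─┤ ╷ └─┐ │
│   │   │   │   │ │   │↓│
├─╴ ├─┐ └─┬─┴─╴ │ ├─╴ │ │
│   │ │   │     │ │   │↓│
│ ┌─┘ └─┐ └─┐ ┌─┴─┘ ┌─┘ │
│ │     │   │ │     │↓ ↲│
│ └─╴ ╷ └─┐ ╵ │ ╶───┘ ╶─┤
│     │   │   │      ↳ B│
└─────┴───┴───┴─────────┘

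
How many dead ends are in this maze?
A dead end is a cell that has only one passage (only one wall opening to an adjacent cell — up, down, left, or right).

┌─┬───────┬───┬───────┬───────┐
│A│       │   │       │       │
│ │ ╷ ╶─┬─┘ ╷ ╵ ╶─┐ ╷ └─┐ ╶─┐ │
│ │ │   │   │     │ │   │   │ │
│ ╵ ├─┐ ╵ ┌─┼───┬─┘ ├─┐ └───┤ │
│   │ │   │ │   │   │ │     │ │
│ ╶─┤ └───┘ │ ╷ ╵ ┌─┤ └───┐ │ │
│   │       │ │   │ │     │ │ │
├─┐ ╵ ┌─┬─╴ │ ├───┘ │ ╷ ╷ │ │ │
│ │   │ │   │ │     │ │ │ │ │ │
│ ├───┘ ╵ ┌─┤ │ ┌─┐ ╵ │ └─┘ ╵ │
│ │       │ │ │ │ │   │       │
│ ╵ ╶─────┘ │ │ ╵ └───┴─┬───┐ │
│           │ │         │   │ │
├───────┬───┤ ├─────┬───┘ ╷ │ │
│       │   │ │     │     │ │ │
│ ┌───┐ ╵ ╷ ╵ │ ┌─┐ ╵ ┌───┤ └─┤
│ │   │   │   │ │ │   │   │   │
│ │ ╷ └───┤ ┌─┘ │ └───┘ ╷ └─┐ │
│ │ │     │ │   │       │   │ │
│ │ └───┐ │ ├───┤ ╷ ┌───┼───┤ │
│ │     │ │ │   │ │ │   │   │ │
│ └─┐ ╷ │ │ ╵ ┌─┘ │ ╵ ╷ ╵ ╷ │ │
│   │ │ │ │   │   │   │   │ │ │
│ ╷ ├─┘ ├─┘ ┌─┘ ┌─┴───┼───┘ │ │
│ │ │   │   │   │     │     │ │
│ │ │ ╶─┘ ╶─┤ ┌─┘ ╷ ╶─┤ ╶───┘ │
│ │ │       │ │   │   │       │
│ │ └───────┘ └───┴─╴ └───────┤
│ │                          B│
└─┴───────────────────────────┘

Checking each cell for number of passages:

Dead ends found at positions:
  (0, 0)
  (0, 4)
  (0, 11)
  (1, 8)
  (1, 13)
  (2, 2)
  (2, 5)
  (2, 10)
  (3, 9)
  (4, 0)
  (4, 3)
  (4, 12)
  (5, 5)
  (5, 8)
  (6, 11)
  (7, 14)
  (8, 8)
  (9, 6)
  (9, 13)
  (10, 7)
  (11, 2)
  (11, 4)
  (12, 10)
  (13, 5)
  (13, 7)
  (14, 0)
  (14, 14)
Total dead ends: 27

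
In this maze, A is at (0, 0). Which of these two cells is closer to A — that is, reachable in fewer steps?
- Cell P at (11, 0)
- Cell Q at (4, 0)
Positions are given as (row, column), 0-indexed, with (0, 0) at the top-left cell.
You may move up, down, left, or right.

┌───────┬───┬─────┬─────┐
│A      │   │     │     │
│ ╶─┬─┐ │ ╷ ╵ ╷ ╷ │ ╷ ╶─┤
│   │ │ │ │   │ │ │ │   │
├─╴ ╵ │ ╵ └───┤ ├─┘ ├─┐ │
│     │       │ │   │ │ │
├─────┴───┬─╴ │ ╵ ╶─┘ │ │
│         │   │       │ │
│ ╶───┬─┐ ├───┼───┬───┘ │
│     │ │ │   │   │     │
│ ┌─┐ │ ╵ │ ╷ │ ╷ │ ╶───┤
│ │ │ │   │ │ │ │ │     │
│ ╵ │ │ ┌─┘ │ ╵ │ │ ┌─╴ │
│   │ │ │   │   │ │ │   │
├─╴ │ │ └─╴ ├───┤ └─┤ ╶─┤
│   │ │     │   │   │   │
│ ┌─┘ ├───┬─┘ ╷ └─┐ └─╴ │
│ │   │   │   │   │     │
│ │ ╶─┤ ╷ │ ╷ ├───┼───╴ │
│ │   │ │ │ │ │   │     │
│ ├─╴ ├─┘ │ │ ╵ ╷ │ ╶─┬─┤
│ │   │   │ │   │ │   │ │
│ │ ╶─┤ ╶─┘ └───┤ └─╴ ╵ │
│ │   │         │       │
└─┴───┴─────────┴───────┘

Shortest path A → P at (11, 0): 75 steps
Shortest path A → Q at (4, 0): 66 steps

Q is closer (66 steps vs 75 steps).

Path to P:

┌───────┬───┬─────┬─────┐
│A → → ↓│↱ ↓│↱ ↓  │↱ ↓  │
│ ╶─┬─┐ │ ╷ ╵ ╷ ╷ │ ╷ ╶─┤
│   │ │↓│↑│↳ ↑│↓│ │↑│↳ ↓│
├─╴ ╵ │ ╵ └───┤ ├─┘ ├─┐ │
│     │↳ ↑    │↓│↱ ↑│ │↓│
├─────┴───┬─╴ │ ╵ ╶─┘ │ │
│↓ ← ← ← ↰│   │↳ ↑    │↓│
│ ╶───┬─┐ ├───┼───┬───┘ │
│↓    │ │↑│↓ ↰│↓ ↰│↓ ← ↲│
│ ┌─┐ │ ╵ │ ╷ │ ╷ │ ╶───┤
│↓│ │ │↱ ↑│↓│↑│↓│↑│↳ → ↓│
│ ╵ │ │ ┌─┘ │ ╵ │ │ ┌─╴ │
│↳ ↓│ │↑│  ↓│↑ ↲│↑│ │↓ ↲│
├─╴ │ │ └─╴ ├───┤ └─┤ ╶─┤
│↓ ↲│ │↑ ← ↲│   │↑ ↰│↳ ↓│
│ ┌─┘ ├───┬─┘ ╷ └─┐ └─╴ │
│↓│   │   │   │   │↑ ← ↲│
│ │ ╶─┤ ╷ │ ╷ ├───┼───╴ │
│↓│   │ │ │ │ │   │     │
│ ├─╴ ├─┘ │ │ ╵ ╷ │ ╶─┬─┤
│↓│   │   │ │   │ │   │ │
│ │ ╶─┤ ╶─┘ └───┤ └─╴ ╵ │
│P│   │         │       │
└─┴───┴─────────┴───────┘

Path to Q:

┌───────┬───┬─────┬─────┐
│A → → ↓│↱ ↓│↱ ↓  │↱ ↓  │
│ ╶─┬─┐ │ ╷ ╵ ╷ ╷ │ ╷ ╶─┤
│   │ │↓│↑│↳ ↑│↓│ │↑│↳ ↓│
├─╴ ╵ │ ╵ └───┤ ├─┘ ├─┐ │
│     │↳ ↑    │↓│↱ ↑│ │↓│
├─────┴───┬─╴ │ ╵ ╶─┘ │ │
│↓ ← ← ← ↰│   │↳ ↑    │↓│
│ ╶───┬─┐ ├───┼───┬───┘ │
│Q    │ │↑│↓ ↰│↓ ↰│↓ ← ↲│
│ ┌─┐ │ ╵ │ ╷ │ ╷ │ ╶───┤
│ │ │ │↱ ↑│↓│↑│↓│↑│↳ → ↓│
│ ╵ │ │ ┌─┘ │ ╵ │ │ ┌─╴ │
│   │ │↑│  ↓│↑ ↲│↑│ │↓ ↲│
├─╴ │ │ └─╴ ├───┤ └─┤ ╶─┤
│   │ │↑ ← ↲│   │↑ ↰│↳ ↓│
│ ┌─┘ ├───┬─┘ ╷ └─┐ └─╴ │
│ │   │   │   │   │↑ ← ↲│
│ │ ╶─┤ ╷ │ ╷ ├───┼───╴ │
│ │   │ │ │ │ │   │     │
│ ├─╴ ├─┘ │ │ ╵ ╷ │ ╶─┬─┤
│ │   │   │ │   │ │   │ │
│ │ ╶─┤ ╶─┘ └───┤ └─╴ ╵ │
│ │   │         │       │
└─┴───┴─────────┴───────┘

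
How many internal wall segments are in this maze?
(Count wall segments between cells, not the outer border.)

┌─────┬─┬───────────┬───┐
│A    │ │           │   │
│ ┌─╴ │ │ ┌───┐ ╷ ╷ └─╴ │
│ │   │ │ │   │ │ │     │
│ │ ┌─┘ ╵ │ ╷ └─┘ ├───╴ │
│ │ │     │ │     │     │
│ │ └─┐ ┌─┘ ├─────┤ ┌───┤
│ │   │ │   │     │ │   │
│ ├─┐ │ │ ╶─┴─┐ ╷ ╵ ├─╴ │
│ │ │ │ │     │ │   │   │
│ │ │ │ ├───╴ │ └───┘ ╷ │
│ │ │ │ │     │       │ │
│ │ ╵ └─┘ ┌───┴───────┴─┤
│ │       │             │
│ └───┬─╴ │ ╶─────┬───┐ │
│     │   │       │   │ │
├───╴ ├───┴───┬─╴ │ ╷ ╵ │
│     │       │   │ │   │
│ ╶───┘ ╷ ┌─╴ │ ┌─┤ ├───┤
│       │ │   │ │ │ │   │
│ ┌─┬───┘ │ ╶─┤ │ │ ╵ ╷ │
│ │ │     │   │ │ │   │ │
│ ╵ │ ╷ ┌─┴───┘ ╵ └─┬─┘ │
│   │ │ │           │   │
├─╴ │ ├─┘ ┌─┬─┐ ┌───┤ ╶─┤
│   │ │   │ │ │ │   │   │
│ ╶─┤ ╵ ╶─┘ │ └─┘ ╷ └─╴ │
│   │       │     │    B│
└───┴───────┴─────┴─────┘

Counting internal wall segments:
Total internal walls: 143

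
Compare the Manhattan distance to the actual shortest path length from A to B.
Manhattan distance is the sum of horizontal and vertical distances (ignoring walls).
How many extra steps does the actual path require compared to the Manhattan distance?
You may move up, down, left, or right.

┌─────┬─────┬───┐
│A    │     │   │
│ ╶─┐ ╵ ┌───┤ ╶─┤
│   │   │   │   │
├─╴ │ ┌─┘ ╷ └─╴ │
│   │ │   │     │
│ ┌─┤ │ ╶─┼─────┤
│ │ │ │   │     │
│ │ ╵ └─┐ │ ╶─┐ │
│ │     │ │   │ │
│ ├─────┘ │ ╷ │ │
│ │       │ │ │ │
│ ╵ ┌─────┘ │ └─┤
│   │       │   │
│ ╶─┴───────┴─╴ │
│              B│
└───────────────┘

Manhattan distance: |7 - 0| + |7 - 0| = 14
Actual path length: 16
Extra steps: 16 - 14 = 2

Solution:

┌─────┬─────┬───┐
│A    │     │   │
│ ╶─┐ ╵ ┌───┤ ╶─┤
│↳ ↓│   │   │   │
├─╴ │ ┌─┘ ╷ └─╴ │
│↓ ↲│ │   │     │
│ ┌─┤ │ ╶─┼─────┤
│↓│ │ │   │     │
│ │ ╵ └─┐ │ ╶─┐ │
│↓│     │ │   │ │
│ ├─────┘ │ ╷ │ │
│↓│       │ │ │ │
│ ╵ ┌─────┘ │ └─┤
│↓  │       │   │
│ ╶─┴───────┴─╴ │
│↳ → → → → → → B│
└───────────────┘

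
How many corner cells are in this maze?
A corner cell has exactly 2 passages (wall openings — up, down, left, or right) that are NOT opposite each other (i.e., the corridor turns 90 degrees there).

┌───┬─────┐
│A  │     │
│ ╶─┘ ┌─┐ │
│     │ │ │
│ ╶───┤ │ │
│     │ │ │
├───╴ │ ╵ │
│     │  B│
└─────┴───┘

Counting corner cells (2 non-opposite passages):
Total corners: 9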